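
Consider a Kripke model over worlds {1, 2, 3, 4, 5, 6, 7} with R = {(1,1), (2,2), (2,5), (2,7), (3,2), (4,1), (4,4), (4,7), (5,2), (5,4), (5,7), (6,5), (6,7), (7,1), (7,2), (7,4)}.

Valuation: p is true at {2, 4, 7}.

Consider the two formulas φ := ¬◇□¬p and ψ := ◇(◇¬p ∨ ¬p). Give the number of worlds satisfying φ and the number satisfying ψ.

4 and 7

For ¬◇□¬p:
1: ◇□¬p is T. ✗
2: ◇□¬p is F. ✓
3: ◇□¬p is F. ✓
4: ◇□¬p is T. ✗
5: ◇□¬p is F. ✓
6: ◇□¬p is F. ✓
7: ◇□¬p is T. ✗
— 4 worlds.
For ◇(◇¬p ∨ ¬p):
1: successors {1}; ◇¬p ∨ ¬p there: 1:T. ✓
2: successors {2, 5, 7}; ◇¬p ∨ ¬p there: 2:T, 5:T, 7:T. ✓
3: successors {2}; ◇¬p ∨ ¬p there: 2:T. ✓
4: successors {1, 4, 7}; ◇¬p ∨ ¬p there: 1:T, 4:T, 7:T. ✓
5: successors {2, 4, 7}; ◇¬p ∨ ¬p there: 2:T, 4:T, 7:T. ✓
6: successors {5, 7}; ◇¬p ∨ ¬p there: 5:T, 7:T. ✓
7: successors {1, 2, 4}; ◇¬p ∨ ¬p there: 1:T, 2:T, 4:T. ✓
— 7 worlds.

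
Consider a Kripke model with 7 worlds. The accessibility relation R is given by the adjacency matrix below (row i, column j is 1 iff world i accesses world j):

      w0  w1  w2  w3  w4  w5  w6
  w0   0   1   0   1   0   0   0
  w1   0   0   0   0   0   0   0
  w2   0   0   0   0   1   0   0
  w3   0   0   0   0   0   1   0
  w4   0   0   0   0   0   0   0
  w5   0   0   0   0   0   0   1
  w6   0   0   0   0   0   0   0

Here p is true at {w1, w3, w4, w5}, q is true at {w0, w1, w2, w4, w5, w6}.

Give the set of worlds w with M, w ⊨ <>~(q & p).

w0: successors {w1, w3}; ~(q & p) there: w1:F, w3:T. ✓
w1: no successors, so <>~(q & p) fails. ✗
w2: successors {w4}; ~(q & p) there: w4:F. ✗
w3: successors {w5}; ~(q & p) there: w5:F. ✗
w4: no successors, so <>~(q & p) fails. ✗
w5: successors {w6}; ~(q & p) there: w6:T. ✓
w6: no successors, so <>~(q & p) fails. ✗

{w0, w5}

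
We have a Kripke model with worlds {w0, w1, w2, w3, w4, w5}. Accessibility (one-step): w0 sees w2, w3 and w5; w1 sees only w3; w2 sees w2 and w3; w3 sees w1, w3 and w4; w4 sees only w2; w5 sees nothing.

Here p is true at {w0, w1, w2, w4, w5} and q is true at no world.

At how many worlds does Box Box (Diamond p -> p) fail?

w0: successors {w2, w3, w5}; Box (Diamond p -> p) there: w2:F, w3:F, w5:T. ✗
w1: successors {w3}; Box (Diamond p -> p) there: w3:F. ✗
w2: successors {w2, w3}; Box (Diamond p -> p) there: w2:F, w3:F. ✗
w3: successors {w1, w3, w4}; Box (Diamond p -> p) there: w1:F, w3:F, w4:T. ✗
w4: successors {w2}; Box (Diamond p -> p) there: w2:F. ✗
w5: no successors, so Box Box (Diamond p -> p) holds vacuously. ✓
Satisfying worlds: {w5}.
So Box Box (Diamond p -> p) fails at the other 5 worlds.

5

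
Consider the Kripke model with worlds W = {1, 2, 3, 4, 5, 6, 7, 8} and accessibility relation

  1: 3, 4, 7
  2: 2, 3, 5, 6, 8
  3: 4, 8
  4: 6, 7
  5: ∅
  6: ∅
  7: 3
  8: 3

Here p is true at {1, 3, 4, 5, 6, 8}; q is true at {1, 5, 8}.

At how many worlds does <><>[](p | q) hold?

1: successors {3, 4, 7}; <>[](p | q) there: 3:T, 4:T, 7:T. ✓
2: successors {2, 3, 5, 6, 8}; <>[](p | q) there: 2:T, 3:T, 5:F, 6:F, 8:T. ✓
3: successors {4, 8}; <>[](p | q) there: 4:T, 8:T. ✓
4: successors {6, 7}; <>[](p | q) there: 6:F, 7:T. ✓
5: no successors, so <><>[](p | q) fails. ✗
6: no successors, so <><>[](p | q) fails. ✗
7: successors {3}; <>[](p | q) there: 3:T. ✓
8: successors {3}; <>[](p | q) there: 3:T. ✓
Satisfying worlds: {1, 2, 3, 4, 7, 8}.

6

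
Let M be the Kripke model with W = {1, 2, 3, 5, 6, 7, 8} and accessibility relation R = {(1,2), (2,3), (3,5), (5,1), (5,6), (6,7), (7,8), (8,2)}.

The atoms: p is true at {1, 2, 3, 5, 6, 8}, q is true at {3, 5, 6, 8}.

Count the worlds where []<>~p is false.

1: successors {2}; <>~p there: 2:F. ✗
2: successors {3}; <>~p there: 3:F. ✗
3: successors {5}; <>~p there: 5:F. ✗
5: successors {1, 6}; <>~p there: 1:F, 6:T. ✗
6: successors {7}; <>~p there: 7:F. ✗
7: successors {8}; <>~p there: 8:F. ✗
8: successors {2}; <>~p there: 2:F. ✗
Satisfying worlds: ∅.
So []<>~p fails at the other 7 worlds.

7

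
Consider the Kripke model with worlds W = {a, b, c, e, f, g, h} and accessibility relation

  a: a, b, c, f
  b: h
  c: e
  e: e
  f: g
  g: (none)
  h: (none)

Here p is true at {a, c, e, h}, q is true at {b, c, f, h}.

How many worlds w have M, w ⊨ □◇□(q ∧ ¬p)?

2

a: successors {a, b, c, f}; ◇□(q ∧ ¬p) there: a:F, b:T, c:F, f:T. ✗
b: successors {h}; ◇□(q ∧ ¬p) there: h:F. ✗
c: successors {e}; ◇□(q ∧ ¬p) there: e:F. ✗
e: successors {e}; ◇□(q ∧ ¬p) there: e:F. ✗
f: successors {g}; ◇□(q ∧ ¬p) there: g:F. ✗
g: no successors, so □◇□(q ∧ ¬p) holds vacuously. ✓
h: no successors, so □◇□(q ∧ ¬p) holds vacuously. ✓
Satisfying worlds: {g, h}.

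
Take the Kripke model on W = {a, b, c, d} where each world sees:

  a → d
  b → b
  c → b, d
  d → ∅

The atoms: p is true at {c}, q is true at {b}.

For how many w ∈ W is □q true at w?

a: successors {d}; q there: d:F. ✗
b: successors {b}; q there: b:T. ✓
c: successors {b, d}; q there: b:T, d:F. ✗
d: no successors, so □q holds vacuously. ✓
Satisfying worlds: {b, d}.

2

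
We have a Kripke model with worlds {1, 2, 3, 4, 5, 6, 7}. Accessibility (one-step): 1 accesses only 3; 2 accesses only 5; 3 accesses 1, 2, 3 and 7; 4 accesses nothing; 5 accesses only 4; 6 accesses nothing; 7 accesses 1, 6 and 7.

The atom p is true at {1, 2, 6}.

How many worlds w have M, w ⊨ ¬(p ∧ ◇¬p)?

5

1: p ∧ ◇¬p is T. ✗
2: p ∧ ◇¬p is T. ✗
3: p ∧ ◇¬p is F. ✓
4: p ∧ ◇¬p is F. ✓
5: p ∧ ◇¬p is F. ✓
6: p ∧ ◇¬p is F. ✓
7: p ∧ ◇¬p is F. ✓
Satisfying worlds: {3, 4, 5, 6, 7}.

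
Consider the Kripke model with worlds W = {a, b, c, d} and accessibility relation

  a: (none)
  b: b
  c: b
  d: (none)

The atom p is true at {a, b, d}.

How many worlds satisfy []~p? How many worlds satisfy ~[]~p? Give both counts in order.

2 and 2

For []~p:
a: no successors, so []~p holds vacuously. ✓
b: successors {b}; ~p there: b:F. ✗
c: successors {b}; ~p there: b:F. ✗
d: no successors, so []~p holds vacuously. ✓
— 2 worlds.
For ~[]~p:
a: []~p is T. ✗
b: []~p is F. ✓
c: []~p is F. ✓
d: []~p is T. ✗
— 2 worlds.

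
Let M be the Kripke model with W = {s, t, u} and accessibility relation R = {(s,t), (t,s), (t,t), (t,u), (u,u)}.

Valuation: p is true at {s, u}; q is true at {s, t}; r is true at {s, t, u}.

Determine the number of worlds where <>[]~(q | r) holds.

0

s: successors {t}; []~(q | r) there: t:F. ✗
t: successors {s, t, u}; []~(q | r) there: s:F, t:F, u:F. ✗
u: successors {u}; []~(q | r) there: u:F. ✗
Satisfying worlds: ∅.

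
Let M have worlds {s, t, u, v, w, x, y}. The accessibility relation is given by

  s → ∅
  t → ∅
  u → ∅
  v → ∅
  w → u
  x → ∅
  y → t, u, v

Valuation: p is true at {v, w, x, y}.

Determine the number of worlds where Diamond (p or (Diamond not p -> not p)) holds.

s: no successors, so Diamond (p or (Diamond not p -> not p)) fails. ✗
t: no successors, so Diamond (p or (Diamond not p -> not p)) fails. ✗
u: no successors, so Diamond (p or (Diamond not p -> not p)) fails. ✗
v: no successors, so Diamond (p or (Diamond not p -> not p)) fails. ✗
w: successors {u}; p or (Diamond not p -> not p) there: u:T. ✓
x: no successors, so Diamond (p or (Diamond not p -> not p)) fails. ✗
y: successors {t, u, v}; p or (Diamond not p -> not p) there: t:T, u:T, v:T. ✓
Satisfying worlds: {w, y}.

2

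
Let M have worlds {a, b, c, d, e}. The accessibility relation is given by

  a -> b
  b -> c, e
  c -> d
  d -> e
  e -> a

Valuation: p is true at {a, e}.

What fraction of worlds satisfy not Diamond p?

a: Diamond p is F. ✓
b: Diamond p is T. ✗
c: Diamond p is F. ✓
d: Diamond p is T. ✗
e: Diamond p is T. ✗
That's 2 of 5 worlds, so 2/5.

2/5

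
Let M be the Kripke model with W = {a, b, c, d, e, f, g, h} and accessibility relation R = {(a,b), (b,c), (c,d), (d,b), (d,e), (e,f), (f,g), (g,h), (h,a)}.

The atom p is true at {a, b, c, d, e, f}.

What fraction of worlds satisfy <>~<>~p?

3/4

a: successors {b}; ~<>~p there: b:T. ✓
b: successors {c}; ~<>~p there: c:T. ✓
c: successors {d}; ~<>~p there: d:T. ✓
d: successors {b, e}; ~<>~p there: b:T, e:T. ✓
e: successors {f}; ~<>~p there: f:F. ✗
f: successors {g}; ~<>~p there: g:F. ✗
g: successors {h}; ~<>~p there: h:T. ✓
h: successors {a}; ~<>~p there: a:T. ✓
That's 6 of 8 worlds, so 6/8 = 3/4.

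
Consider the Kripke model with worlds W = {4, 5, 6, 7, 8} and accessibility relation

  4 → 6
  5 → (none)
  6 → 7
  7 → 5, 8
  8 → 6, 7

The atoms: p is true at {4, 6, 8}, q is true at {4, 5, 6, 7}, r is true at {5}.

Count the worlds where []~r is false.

1

4: successors {6}; ~r there: 6:T. ✓
5: no successors, so []~r holds vacuously. ✓
6: successors {7}; ~r there: 7:T. ✓
7: successors {5, 8}; ~r there: 5:F, 8:T. ✗
8: successors {6, 7}; ~r there: 6:T, 7:T. ✓
Satisfying worlds: {4, 5, 6, 8}.
So []~r fails at the other 1 world.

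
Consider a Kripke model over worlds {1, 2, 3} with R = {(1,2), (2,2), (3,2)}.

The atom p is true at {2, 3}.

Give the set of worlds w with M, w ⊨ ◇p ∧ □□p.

{1, 2, 3}

1: ◇p is T, □□p is T. ✓
2: ◇p is T, □□p is T. ✓
3: ◇p is T, □□p is T. ✓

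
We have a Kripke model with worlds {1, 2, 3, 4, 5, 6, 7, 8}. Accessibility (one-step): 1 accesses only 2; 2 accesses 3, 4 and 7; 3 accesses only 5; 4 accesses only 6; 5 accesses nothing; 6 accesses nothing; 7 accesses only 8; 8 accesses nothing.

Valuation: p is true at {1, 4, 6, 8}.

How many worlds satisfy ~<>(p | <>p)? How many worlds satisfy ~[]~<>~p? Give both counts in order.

4 and 2

For ~<>(p | <>p):
1: <>(p | <>p) is T. ✗
2: <>(p | <>p) is T. ✗
3: <>(p | <>p) is F. ✓
4: <>(p | <>p) is T. ✗
5: <>(p | <>p) is F. ✓
6: <>(p | <>p) is F. ✓
7: <>(p | <>p) is T. ✗
8: <>(p | <>p) is F. ✓
— 4 worlds.
For ~[]~<>~p:
1: []~<>~p is F. ✓
2: []~<>~p is F. ✓
3: []~<>~p is T. ✗
4: []~<>~p is T. ✗
5: []~<>~p is T. ✗
6: []~<>~p is T. ✗
7: []~<>~p is T. ✗
8: []~<>~p is T. ✗
— 2 worlds.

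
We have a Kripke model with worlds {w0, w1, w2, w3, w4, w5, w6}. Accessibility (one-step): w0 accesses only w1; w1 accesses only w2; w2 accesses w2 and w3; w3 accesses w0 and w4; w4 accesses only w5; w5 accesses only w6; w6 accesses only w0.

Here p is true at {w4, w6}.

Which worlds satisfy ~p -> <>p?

{w3, w4, w5, w6}

w0: ~p is T, <>p is F. ✗
w1: ~p is T, <>p is F. ✗
w2: ~p is T, <>p is F. ✗
w3: ~p is T, <>p is T. ✓
w4: ~p is F, <>p is F. ✓
w5: ~p is T, <>p is T. ✓
w6: ~p is F, <>p is F. ✓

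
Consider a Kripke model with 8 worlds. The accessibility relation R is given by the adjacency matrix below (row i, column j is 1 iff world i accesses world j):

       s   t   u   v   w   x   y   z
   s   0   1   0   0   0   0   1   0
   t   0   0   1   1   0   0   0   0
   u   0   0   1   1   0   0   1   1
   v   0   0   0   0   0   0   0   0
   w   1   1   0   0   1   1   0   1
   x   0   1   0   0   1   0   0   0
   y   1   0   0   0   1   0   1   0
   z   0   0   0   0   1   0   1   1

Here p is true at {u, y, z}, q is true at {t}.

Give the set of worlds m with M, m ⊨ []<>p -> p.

s: []<>p is T, p is F. ✗
t: []<>p is F, p is F. ✓
u: []<>p is F, p is T. ✓
v: []<>p is T, p is F. ✗
w: []<>p is F, p is F. ✓
x: []<>p is T, p is F. ✗
y: []<>p is T, p is T. ✓
z: []<>p is T, p is T. ✓

{t, u, w, y, z}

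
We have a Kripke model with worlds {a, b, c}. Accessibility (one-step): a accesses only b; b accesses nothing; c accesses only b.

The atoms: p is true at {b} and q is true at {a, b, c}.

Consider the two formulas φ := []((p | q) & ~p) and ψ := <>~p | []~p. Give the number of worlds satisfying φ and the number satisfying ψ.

For []((p | q) & ~p):
a: successors {b}; (p | q) & ~p there: b:F. ✗
b: no successors, so []((p | q) & ~p) holds vacuously. ✓
c: successors {b}; (p | q) & ~p there: b:F. ✗
— 1 world.
For <>~p | []~p:
a: <>~p is F, []~p is F. ✗
b: <>~p is F, []~p is T. ✓
c: <>~p is F, []~p is F. ✗
— 1 world.

1 and 1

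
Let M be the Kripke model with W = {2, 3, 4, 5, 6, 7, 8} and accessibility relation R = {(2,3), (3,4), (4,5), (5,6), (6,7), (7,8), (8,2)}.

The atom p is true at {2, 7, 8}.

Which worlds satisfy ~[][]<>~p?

2: [][]<>~p is T. ✗
3: [][]<>~p is T. ✗
4: [][]<>~p is F. ✓
5: [][]<>~p is F. ✓
6: [][]<>~p is F. ✓
7: [][]<>~p is T. ✗
8: [][]<>~p is T. ✗

{4, 5, 6}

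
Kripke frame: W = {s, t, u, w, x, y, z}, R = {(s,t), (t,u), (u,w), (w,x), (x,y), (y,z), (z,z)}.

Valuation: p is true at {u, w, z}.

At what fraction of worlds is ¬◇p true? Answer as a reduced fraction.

s: ◇p is F. ✓
t: ◇p is T. ✗
u: ◇p is T. ✗
w: ◇p is F. ✓
x: ◇p is F. ✓
y: ◇p is T. ✗
z: ◇p is T. ✗
That's 3 of 7 worlds, so 3/7.

3/7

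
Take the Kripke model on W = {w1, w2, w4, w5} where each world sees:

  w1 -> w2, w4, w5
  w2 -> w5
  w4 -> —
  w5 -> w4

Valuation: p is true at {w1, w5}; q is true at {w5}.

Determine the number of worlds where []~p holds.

w1: successors {w2, w4, w5}; ~p there: w2:T, w4:T, w5:F. ✗
w2: successors {w5}; ~p there: w5:F. ✗
w4: no successors, so []~p holds vacuously. ✓
w5: successors {w4}; ~p there: w4:T. ✓
Satisfying worlds: {w4, w5}.

2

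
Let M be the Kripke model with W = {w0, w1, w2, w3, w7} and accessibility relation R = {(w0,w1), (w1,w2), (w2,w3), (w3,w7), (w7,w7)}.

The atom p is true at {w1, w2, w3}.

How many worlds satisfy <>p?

w0: successors {w1}; p there: w1:T. ✓
w1: successors {w2}; p there: w2:T. ✓
w2: successors {w3}; p there: w3:T. ✓
w3: successors {w7}; p there: w7:F. ✗
w7: successors {w7}; p there: w7:F. ✗
Satisfying worlds: {w0, w1, w2}.

3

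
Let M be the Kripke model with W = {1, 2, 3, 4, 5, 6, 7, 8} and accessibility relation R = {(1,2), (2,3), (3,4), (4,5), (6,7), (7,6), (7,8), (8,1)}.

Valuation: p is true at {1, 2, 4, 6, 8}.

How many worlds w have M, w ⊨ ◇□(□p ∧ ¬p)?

4

1: successors {2}; □(□p ∧ ¬p) there: 2:T. ✓
2: successors {3}; □(□p ∧ ¬p) there: 3:F. ✗
3: successors {4}; □(□p ∧ ¬p) there: 4:T. ✓
4: successors {5}; □(□p ∧ ¬p) there: 5:T. ✓
5: no successors, so ◇□(□p ∧ ¬p) fails. ✗
6: successors {7}; □(□p ∧ ¬p) there: 7:F. ✗
7: successors {6, 8}; □(□p ∧ ¬p) there: 6:T, 8:F. ✓
8: successors {1}; □(□p ∧ ¬p) there: 1:F. ✗
Satisfying worlds: {1, 3, 4, 7}.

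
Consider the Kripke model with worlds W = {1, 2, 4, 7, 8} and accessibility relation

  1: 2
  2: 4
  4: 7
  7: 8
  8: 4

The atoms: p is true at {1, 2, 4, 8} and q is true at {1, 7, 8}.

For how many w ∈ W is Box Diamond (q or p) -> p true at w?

4

1: Box Diamond (q or p) is T, p is T. ✓
2: Box Diamond (q or p) is T, p is T. ✓
4: Box Diamond (q or p) is T, p is T. ✓
7: Box Diamond (q or p) is T, p is F. ✗
8: Box Diamond (q or p) is T, p is T. ✓
Satisfying worlds: {1, 2, 4, 8}.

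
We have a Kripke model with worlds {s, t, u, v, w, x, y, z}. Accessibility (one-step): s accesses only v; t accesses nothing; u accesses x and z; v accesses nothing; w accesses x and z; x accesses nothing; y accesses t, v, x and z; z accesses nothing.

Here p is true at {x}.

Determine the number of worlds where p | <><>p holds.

1

s: p is F, <><>p is F. ✗
t: p is F, <><>p is F. ✗
u: p is F, <><>p is F. ✗
v: p is F, <><>p is F. ✗
w: p is F, <><>p is F. ✗
x: p is T, <><>p is F. ✓
y: p is F, <><>p is F. ✗
z: p is F, <><>p is F. ✗
Satisfying worlds: {x}.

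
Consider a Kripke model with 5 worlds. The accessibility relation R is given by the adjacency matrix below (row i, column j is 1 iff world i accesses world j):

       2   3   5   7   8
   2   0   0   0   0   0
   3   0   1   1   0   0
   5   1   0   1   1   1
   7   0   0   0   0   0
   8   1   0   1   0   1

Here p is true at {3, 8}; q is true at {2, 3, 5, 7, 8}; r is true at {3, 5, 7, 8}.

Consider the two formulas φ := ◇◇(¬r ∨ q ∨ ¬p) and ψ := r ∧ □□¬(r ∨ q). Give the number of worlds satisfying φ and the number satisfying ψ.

3 and 1

For ◇◇(¬r ∨ q ∨ ¬p):
2: no successors, so ◇◇(¬r ∨ q ∨ ¬p) fails. ✗
3: successors {3, 5}; ◇(¬r ∨ q ∨ ¬p) there: 3:T, 5:T. ✓
5: successors {2, 5, 7, 8}; ◇(¬r ∨ q ∨ ¬p) there: 2:F, 5:T, 7:F, 8:T. ✓
7: no successors, so ◇◇(¬r ∨ q ∨ ¬p) fails. ✗
8: successors {2, 5, 8}; ◇(¬r ∨ q ∨ ¬p) there: 2:F, 5:T, 8:T. ✓
— 3 worlds.
For r ∧ □□¬(r ∨ q):
2: r is F, □□¬(r ∨ q) is T. ✗
3: r is T, □□¬(r ∨ q) is F. ✗
5: r is T, □□¬(r ∨ q) is F. ✗
7: r is T, □□¬(r ∨ q) is T. ✓
8: r is T, □□¬(r ∨ q) is F. ✗
— 1 world.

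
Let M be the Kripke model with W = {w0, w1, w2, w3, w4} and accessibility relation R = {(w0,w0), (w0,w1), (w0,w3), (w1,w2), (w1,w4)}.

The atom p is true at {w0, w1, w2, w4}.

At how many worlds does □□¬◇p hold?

4

w0: successors {w0, w1, w3}; □¬◇p there: w0:F, w1:T, w3:T. ✗
w1: successors {w2, w4}; □¬◇p there: w2:T, w4:T. ✓
w2: no successors, so □□¬◇p holds vacuously. ✓
w3: no successors, so □□¬◇p holds vacuously. ✓
w4: no successors, so □□¬◇p holds vacuously. ✓
Satisfying worlds: {w1, w2, w3, w4}.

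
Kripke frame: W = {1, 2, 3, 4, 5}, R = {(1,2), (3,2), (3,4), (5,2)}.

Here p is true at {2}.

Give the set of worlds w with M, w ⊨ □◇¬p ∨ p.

1: □◇¬p is F, p is F. ✗
2: □◇¬p is T, p is T. ✓
3: □◇¬p is F, p is F. ✗
4: □◇¬p is T, p is F. ✓
5: □◇¬p is F, p is F. ✗

{2, 4}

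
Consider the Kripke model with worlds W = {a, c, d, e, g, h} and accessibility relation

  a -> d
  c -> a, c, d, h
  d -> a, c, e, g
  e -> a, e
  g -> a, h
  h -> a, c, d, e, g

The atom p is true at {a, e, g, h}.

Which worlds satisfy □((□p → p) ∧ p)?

{e, g}

a: successors {d}; (□p → p) ∧ p there: d:F. ✗
c: successors {a, c, d, h}; (□p → p) ∧ p there: a:T, c:F, d:F, h:T. ✗
d: successors {a, c, e, g}; (□p → p) ∧ p there: a:T, c:F, e:T, g:T. ✗
e: successors {a, e}; (□p → p) ∧ p there: a:T, e:T. ✓
g: successors {a, h}; (□p → p) ∧ p there: a:T, h:T. ✓
h: successors {a, c, d, e, g}; (□p → p) ∧ p there: a:T, c:F, d:F, e:T, g:T. ✗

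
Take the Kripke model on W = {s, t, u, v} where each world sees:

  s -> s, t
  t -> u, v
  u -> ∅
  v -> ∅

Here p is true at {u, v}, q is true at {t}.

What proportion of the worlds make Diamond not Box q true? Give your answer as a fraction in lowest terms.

s: successors {s, t}; not Box q there: s:T, t:T. ✓
t: successors {u, v}; not Box q there: u:F, v:F. ✗
u: no successors, so Diamond not Box q fails. ✗
v: no successors, so Diamond not Box q fails. ✗
That's 1 of 4 worlds, so 1/4.

1/4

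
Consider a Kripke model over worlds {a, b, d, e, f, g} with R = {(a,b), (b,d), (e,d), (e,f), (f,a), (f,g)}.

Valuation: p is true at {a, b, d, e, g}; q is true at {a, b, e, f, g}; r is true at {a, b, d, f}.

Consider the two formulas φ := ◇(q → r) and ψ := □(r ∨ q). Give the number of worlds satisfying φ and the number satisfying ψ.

For ◇(q → r):
a: successors {b}; q → r there: b:T. ✓
b: successors {d}; q → r there: d:T. ✓
d: no successors, so ◇(q → r) fails. ✗
e: successors {d, f}; q → r there: d:T, f:T. ✓
f: successors {a, g}; q → r there: a:T, g:F. ✓
g: no successors, so ◇(q → r) fails. ✗
— 4 worlds.
For □(r ∨ q):
a: successors {b}; r ∨ q there: b:T. ✓
b: successors {d}; r ∨ q there: d:T. ✓
d: no successors, so □(r ∨ q) holds vacuously. ✓
e: successors {d, f}; r ∨ q there: d:T, f:T. ✓
f: successors {a, g}; r ∨ q there: a:T, g:T. ✓
g: no successors, so □(r ∨ q) holds vacuously. ✓
— 6 worlds.

4 and 6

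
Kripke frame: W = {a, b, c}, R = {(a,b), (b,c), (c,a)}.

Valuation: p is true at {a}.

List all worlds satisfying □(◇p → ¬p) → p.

a: □(◇p → ¬p) is T, p is T. ✓
b: □(◇p → ¬p) is T, p is F. ✗
c: □(◇p → ¬p) is T, p is F. ✗

{a}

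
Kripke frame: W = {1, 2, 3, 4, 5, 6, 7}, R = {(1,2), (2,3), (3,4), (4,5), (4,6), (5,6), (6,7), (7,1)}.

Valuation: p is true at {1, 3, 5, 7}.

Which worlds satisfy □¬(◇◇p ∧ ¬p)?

{1, 2, 6, 7}

1: successors {2}; ¬(◇◇p ∧ ¬p) there: 2:T. ✓
2: successors {3}; ¬(◇◇p ∧ ¬p) there: 3:T. ✓
3: successors {4}; ¬(◇◇p ∧ ¬p) there: 4:F. ✗
4: successors {5, 6}; ¬(◇◇p ∧ ¬p) there: 5:T, 6:F. ✗
5: successors {6}; ¬(◇◇p ∧ ¬p) there: 6:F. ✗
6: successors {7}; ¬(◇◇p ∧ ¬p) there: 7:T. ✓
7: successors {1}; ¬(◇◇p ∧ ¬p) there: 1:T. ✓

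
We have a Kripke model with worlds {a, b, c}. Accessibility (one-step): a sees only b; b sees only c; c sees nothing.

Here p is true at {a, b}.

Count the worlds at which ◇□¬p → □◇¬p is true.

a: ◇□¬p is T, □◇¬p is T. ✓
b: ◇□¬p is T, □◇¬p is F. ✗
c: ◇□¬p is F, □◇¬p is T. ✓
Satisfying worlds: {a, c}.

2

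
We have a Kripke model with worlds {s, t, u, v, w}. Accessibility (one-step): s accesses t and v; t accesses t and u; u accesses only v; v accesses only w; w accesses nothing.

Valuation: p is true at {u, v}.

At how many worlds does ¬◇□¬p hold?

2

s: ◇□¬p is T. ✗
t: ◇□¬p is F. ✓
u: ◇□¬p is T. ✗
v: ◇□¬p is T. ✗
w: ◇□¬p is F. ✓
Satisfying worlds: {t, w}.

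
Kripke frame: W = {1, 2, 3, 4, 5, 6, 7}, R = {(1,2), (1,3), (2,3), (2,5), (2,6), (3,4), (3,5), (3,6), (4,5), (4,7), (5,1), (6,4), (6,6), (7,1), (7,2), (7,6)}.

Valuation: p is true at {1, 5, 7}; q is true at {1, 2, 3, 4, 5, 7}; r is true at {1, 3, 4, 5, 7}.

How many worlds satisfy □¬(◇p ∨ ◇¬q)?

1: successors {2, 3}; ¬(◇p ∨ ◇¬q) there: 2:F, 3:F. ✗
2: successors {3, 5, 6}; ¬(◇p ∨ ◇¬q) there: 3:F, 5:F, 6:F. ✗
3: successors {4, 5, 6}; ¬(◇p ∨ ◇¬q) there: 4:F, 5:F, 6:F. ✗
4: successors {5, 7}; ¬(◇p ∨ ◇¬q) there: 5:F, 7:F. ✗
5: successors {1}; ¬(◇p ∨ ◇¬q) there: 1:T. ✓
6: successors {4, 6}; ¬(◇p ∨ ◇¬q) there: 4:F, 6:F. ✗
7: successors {1, 2, 6}; ¬(◇p ∨ ◇¬q) there: 1:T, 2:F, 6:F. ✗
Satisfying worlds: {5}.

1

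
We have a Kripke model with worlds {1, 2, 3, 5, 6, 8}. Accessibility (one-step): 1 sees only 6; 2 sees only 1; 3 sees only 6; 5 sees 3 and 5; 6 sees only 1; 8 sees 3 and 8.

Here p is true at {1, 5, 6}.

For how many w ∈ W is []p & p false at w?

1: []p is T, p is T. ✓
2: []p is T, p is F. ✗
3: []p is T, p is F. ✗
5: []p is F, p is T. ✗
6: []p is T, p is T. ✓
8: []p is F, p is F. ✗
Satisfying worlds: {1, 6}.
So []p & p fails at the other 4 worlds.

4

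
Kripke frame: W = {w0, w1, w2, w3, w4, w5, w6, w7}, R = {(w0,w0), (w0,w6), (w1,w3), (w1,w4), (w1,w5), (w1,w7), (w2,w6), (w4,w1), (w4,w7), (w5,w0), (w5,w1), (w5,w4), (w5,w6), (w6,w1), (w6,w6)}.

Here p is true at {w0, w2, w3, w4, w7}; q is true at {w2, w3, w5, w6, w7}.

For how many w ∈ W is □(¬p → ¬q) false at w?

5

w0: successors {w0, w6}; ¬p → ¬q there: w0:T, w6:F. ✗
w1: successors {w3, w4, w5, w7}; ¬p → ¬q there: w3:T, w4:T, w5:F, w7:T. ✗
w2: successors {w6}; ¬p → ¬q there: w6:F. ✗
w3: no successors, so □(¬p → ¬q) holds vacuously. ✓
w4: successors {w1, w7}; ¬p → ¬q there: w1:T, w7:T. ✓
w5: successors {w0, w1, w4, w6}; ¬p → ¬q there: w0:T, w1:T, w4:T, w6:F. ✗
w6: successors {w1, w6}; ¬p → ¬q there: w1:T, w6:F. ✗
w7: no successors, so □(¬p → ¬q) holds vacuously. ✓
Satisfying worlds: {w3, w4, w7}.
So □(¬p → ¬q) fails at the other 5 worlds.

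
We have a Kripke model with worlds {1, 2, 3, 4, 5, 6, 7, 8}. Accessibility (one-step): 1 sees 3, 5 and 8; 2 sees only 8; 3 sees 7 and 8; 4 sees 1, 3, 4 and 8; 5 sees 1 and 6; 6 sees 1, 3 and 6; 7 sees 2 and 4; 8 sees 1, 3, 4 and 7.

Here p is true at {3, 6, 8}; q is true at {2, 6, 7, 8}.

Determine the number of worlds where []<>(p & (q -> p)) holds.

6

1: successors {3, 5, 8}; <>(p & (q -> p)) there: 3:T, 5:T, 8:T. ✓
2: successors {8}; <>(p & (q -> p)) there: 8:T. ✓
3: successors {7, 8}; <>(p & (q -> p)) there: 7:F, 8:T. ✗
4: successors {1, 3, 4, 8}; <>(p & (q -> p)) there: 1:T, 3:T, 4:T, 8:T. ✓
5: successors {1, 6}; <>(p & (q -> p)) there: 1:T, 6:T. ✓
6: successors {1, 3, 6}; <>(p & (q -> p)) there: 1:T, 3:T, 6:T. ✓
7: successors {2, 4}; <>(p & (q -> p)) there: 2:T, 4:T. ✓
8: successors {1, 3, 4, 7}; <>(p & (q -> p)) there: 1:T, 3:T, 4:T, 7:F. ✗
Satisfying worlds: {1, 2, 4, 5, 6, 7}.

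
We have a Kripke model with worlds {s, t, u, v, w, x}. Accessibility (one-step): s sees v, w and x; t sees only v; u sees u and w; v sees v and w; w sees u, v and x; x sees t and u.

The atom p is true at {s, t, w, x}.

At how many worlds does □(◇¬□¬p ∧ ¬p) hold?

s: successors {v, w, x}; ◇¬□¬p ∧ ¬p there: v:T, w:F, x:F. ✗
t: successors {v}; ◇¬□¬p ∧ ¬p there: v:T. ✓
u: successors {u, w}; ◇¬□¬p ∧ ¬p there: u:T, w:F. ✗
v: successors {v, w}; ◇¬□¬p ∧ ¬p there: v:T, w:F. ✗
w: successors {u, v, x}; ◇¬□¬p ∧ ¬p there: u:T, v:T, x:F. ✗
x: successors {t, u}; ◇¬□¬p ∧ ¬p there: t:F, u:T. ✗
Satisfying worlds: {t}.

1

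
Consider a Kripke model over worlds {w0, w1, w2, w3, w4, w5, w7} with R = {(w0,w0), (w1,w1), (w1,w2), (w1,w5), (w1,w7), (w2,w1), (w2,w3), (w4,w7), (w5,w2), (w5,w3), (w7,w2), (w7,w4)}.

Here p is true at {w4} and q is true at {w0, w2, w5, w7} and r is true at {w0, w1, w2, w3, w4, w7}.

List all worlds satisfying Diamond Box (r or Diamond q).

w0: successors {w0}; Box (r or Diamond q) there: w0:T. ✓
w1: successors {w1, w2, w5, w7}; Box (r or Diamond q) there: w1:T, w2:T, w5:T, w7:T. ✓
w2: successors {w1, w3}; Box (r or Diamond q) there: w1:T, w3:T. ✓
w3: no successors, so Diamond Box (r or Diamond q) fails. ✗
w4: successors {w7}; Box (r or Diamond q) there: w7:T. ✓
w5: successors {w2, w3}; Box (r or Diamond q) there: w2:T, w3:T. ✓
w7: successors {w2, w4}; Box (r or Diamond q) there: w2:T, w4:T. ✓

{w0, w1, w2, w4, w5, w7}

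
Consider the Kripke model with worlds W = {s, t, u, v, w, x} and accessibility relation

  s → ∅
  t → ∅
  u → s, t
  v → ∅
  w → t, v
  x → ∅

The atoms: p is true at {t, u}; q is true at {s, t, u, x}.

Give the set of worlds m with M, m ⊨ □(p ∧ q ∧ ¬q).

{s, t, v, x}

s: no successors, so □(p ∧ q ∧ ¬q) holds vacuously. ✓
t: no successors, so □(p ∧ q ∧ ¬q) holds vacuously. ✓
u: successors {s, t}; p ∧ q ∧ ¬q there: s:F, t:F. ✗
v: no successors, so □(p ∧ q ∧ ¬q) holds vacuously. ✓
w: successors {t, v}; p ∧ q ∧ ¬q there: t:F, v:F. ✗
x: no successors, so □(p ∧ q ∧ ¬q) holds vacuously. ✓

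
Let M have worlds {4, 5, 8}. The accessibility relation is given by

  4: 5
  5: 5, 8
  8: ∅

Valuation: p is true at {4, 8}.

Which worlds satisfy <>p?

{5}

4: successors {5}; p there: 5:F. ✗
5: successors {5, 8}; p there: 5:F, 8:T. ✓
8: no successors, so <>p fails. ✗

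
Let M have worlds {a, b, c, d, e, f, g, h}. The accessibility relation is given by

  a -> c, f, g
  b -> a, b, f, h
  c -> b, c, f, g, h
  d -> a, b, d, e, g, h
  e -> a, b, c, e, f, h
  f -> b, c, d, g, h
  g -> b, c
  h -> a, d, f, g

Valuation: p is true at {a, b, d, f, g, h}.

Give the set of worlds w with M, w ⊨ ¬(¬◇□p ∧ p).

a: ¬◇□p ∧ p is T. ✗
b: ¬◇□p ∧ p is F. ✓
c: ¬◇□p ∧ p is F. ✓
d: ¬◇□p ∧ p is F. ✓
e: ¬◇□p ∧ p is F. ✓
f: ¬◇□p ∧ p is F. ✓
g: ¬◇□p ∧ p is F. ✓
h: ¬◇□p ∧ p is T. ✗

{b, c, d, e, f, g}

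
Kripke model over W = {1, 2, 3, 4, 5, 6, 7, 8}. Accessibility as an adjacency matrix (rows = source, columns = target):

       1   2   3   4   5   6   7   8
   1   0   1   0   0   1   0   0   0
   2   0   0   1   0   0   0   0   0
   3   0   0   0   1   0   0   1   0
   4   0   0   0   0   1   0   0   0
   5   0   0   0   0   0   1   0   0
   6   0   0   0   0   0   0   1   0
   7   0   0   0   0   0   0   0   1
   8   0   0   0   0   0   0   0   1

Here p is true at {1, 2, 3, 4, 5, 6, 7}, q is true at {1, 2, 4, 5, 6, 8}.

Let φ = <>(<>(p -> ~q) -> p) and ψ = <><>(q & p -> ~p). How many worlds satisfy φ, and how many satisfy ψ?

6 and 7

For <>(<>(p -> ~q) -> p):
1: successors {2, 5}; <>(p -> ~q) -> p there: 2:T, 5:T. ✓
2: successors {3}; <>(p -> ~q) -> p there: 3:T. ✓
3: successors {4, 7}; <>(p -> ~q) -> p there: 4:T, 7:T. ✓
4: successors {5}; <>(p -> ~q) -> p there: 5:T. ✓
5: successors {6}; <>(p -> ~q) -> p there: 6:T. ✓
6: successors {7}; <>(p -> ~q) -> p there: 7:T. ✓
7: successors {8}; <>(p -> ~q) -> p there: 8:F. ✗
8: successors {8}; <>(p -> ~q) -> p there: 8:F. ✗
— 6 worlds.
For <><>(q & p -> ~p):
1: successors {2, 5}; <>(q & p -> ~p) there: 2:T, 5:F. ✓
2: successors {3}; <>(q & p -> ~p) there: 3:T. ✓
3: successors {4, 7}; <>(q & p -> ~p) there: 4:F, 7:T. ✓
4: successors {5}; <>(q & p -> ~p) there: 5:F. ✗
5: successors {6}; <>(q & p -> ~p) there: 6:T. ✓
6: successors {7}; <>(q & p -> ~p) there: 7:T. ✓
7: successors {8}; <>(q & p -> ~p) there: 8:T. ✓
8: successors {8}; <>(q & p -> ~p) there: 8:T. ✓
— 7 worlds.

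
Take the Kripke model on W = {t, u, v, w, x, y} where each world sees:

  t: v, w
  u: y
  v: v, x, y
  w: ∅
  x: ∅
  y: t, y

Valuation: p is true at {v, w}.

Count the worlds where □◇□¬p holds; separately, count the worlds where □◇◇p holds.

4 and 4

For □◇□¬p:
t: successors {v, w}; ◇□¬p there: v:T, w:F. ✗
u: successors {y}; ◇□¬p there: y:T. ✓
v: successors {v, x, y}; ◇□¬p there: v:T, x:F, y:T. ✗
w: no successors, so □◇□¬p holds vacuously. ✓
x: no successors, so □◇□¬p holds vacuously. ✓
y: successors {t, y}; ◇□¬p there: t:T, y:T. ✓
— 4 worlds.
For □◇◇p:
t: successors {v, w}; ◇◇p there: v:T, w:F. ✗
u: successors {y}; ◇◇p there: y:T. ✓
v: successors {v, x, y}; ◇◇p there: v:T, x:F, y:T. ✗
w: no successors, so □◇◇p holds vacuously. ✓
x: no successors, so □◇◇p holds vacuously. ✓
y: successors {t, y}; ◇◇p there: t:T, y:T. ✓
— 4 worlds.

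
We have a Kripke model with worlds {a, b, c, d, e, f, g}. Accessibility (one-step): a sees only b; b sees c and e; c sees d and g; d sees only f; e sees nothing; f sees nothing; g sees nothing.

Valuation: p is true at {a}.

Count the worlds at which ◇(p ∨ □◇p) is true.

3

a: successors {b}; p ∨ □◇p there: b:F. ✗
b: successors {c, e}; p ∨ □◇p there: c:F, e:T. ✓
c: successors {d, g}; p ∨ □◇p there: d:F, g:T. ✓
d: successors {f}; p ∨ □◇p there: f:T. ✓
e: no successors, so ◇(p ∨ □◇p) fails. ✗
f: no successors, so ◇(p ∨ □◇p) fails. ✗
g: no successors, so ◇(p ∨ □◇p) fails. ✗
Satisfying worlds: {b, c, d}.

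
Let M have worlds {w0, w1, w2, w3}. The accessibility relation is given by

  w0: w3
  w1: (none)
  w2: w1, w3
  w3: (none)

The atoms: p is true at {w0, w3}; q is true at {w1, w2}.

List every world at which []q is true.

w0: successors {w3}; q there: w3:F. ✗
w1: no successors, so []q holds vacuously. ✓
w2: successors {w1, w3}; q there: w1:T, w3:F. ✗
w3: no successors, so []q holds vacuously. ✓

{w1, w3}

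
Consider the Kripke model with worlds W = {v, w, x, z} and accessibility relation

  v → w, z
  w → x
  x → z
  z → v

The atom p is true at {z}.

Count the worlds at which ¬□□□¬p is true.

2

v: □□□¬p is F. ✓
w: □□□¬p is T. ✗
x: □□□¬p is F. ✓
z: □□□¬p is T. ✗
Satisfying worlds: {v, x}.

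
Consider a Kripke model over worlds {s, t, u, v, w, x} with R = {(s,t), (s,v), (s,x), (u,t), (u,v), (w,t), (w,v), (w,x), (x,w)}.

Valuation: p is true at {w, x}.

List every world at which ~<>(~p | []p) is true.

{t, v, x}

s: <>(~p | []p) is T. ✗
t: <>(~p | []p) is F. ✓
u: <>(~p | []p) is T. ✗
v: <>(~p | []p) is F. ✓
w: <>(~p | []p) is T. ✗
x: <>(~p | []p) is F. ✓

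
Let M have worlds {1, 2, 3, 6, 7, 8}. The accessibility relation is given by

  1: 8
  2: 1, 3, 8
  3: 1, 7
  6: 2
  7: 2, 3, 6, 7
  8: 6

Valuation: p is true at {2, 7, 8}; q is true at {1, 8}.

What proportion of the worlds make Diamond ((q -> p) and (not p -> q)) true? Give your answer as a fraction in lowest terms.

1: successors {8}; (q -> p) and (not p -> q) there: 8:T. ✓
2: successors {1, 3, 8}; (q -> p) and (not p -> q) there: 1:F, 3:F, 8:T. ✓
3: successors {1, 7}; (q -> p) and (not p -> q) there: 1:F, 7:T. ✓
6: successors {2}; (q -> p) and (not p -> q) there: 2:T. ✓
7: successors {2, 3, 6, 7}; (q -> p) and (not p -> q) there: 2:T, 3:F, 6:F, 7:T. ✓
8: successors {6}; (q -> p) and (not p -> q) there: 6:F. ✗
That's 5 of 6 worlds, so 5/6.

5/6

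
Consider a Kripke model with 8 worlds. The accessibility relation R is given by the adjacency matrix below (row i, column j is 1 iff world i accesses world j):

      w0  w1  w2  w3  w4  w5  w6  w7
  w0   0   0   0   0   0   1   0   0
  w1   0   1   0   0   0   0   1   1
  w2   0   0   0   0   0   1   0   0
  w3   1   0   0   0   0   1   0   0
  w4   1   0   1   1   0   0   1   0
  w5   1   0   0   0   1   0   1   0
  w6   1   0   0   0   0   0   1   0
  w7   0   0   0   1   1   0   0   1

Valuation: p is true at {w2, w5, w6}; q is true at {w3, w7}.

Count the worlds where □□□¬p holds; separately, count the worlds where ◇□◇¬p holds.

For □□□¬p:
w0: successors {w5}; □□¬p there: w5:F. ✗
w1: successors {w1, w6, w7}; □□¬p there: w1:F, w6:F, w7:F. ✗
w2: successors {w5}; □□¬p there: w5:F. ✗
w3: successors {w0, w5}; □□¬p there: w0:F, w5:F. ✗
w4: successors {w0, w2, w3, w6}; □□¬p there: w0:F, w2:F, w3:F, w6:F. ✗
w5: successors {w0, w4, w6}; □□¬p there: w0:F, w4:F, w6:F. ✗
w6: successors {w0, w6}; □□¬p there: w0:F, w6:F. ✗
w7: successors {w3, w4, w7}; □□¬p there: w3:F, w4:F, w7:F. ✗
— 0 worlds.
For ◇□◇¬p:
w0: successors {w5}; □◇¬p there: w5:F. ✗
w1: successors {w1, w6, w7}; □◇¬p there: w1:T, w6:F, w7:T. ✓
w2: successors {w5}; □◇¬p there: w5:F. ✗
w3: successors {w0, w5}; □◇¬p there: w0:T, w5:F. ✓
w4: successors {w0, w2, w3, w6}; □◇¬p there: w0:T, w2:T, w3:F, w6:F. ✓
w5: successors {w0, w4, w6}; □◇¬p there: w0:T, w4:F, w6:F. ✓
w6: successors {w0, w6}; □◇¬p there: w0:T, w6:F. ✓
w7: successors {w3, w4, w7}; □◇¬p there: w3:F, w4:F, w7:T. ✓
— 6 worlds.

0 and 6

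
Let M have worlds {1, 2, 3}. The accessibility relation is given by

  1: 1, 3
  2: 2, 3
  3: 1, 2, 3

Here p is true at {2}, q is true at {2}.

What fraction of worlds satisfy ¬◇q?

1/3

1: ◇q is F. ✓
2: ◇q is T. ✗
3: ◇q is T. ✗
That's 1 of 3 worlds, so 1/3.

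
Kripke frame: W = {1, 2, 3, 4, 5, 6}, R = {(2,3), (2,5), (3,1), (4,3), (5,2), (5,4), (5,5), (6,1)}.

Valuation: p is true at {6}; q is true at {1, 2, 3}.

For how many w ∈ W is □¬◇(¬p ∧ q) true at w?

3

1: no successors, so □¬◇(¬p ∧ q) holds vacuously. ✓
2: successors {3, 5}; ¬◇(¬p ∧ q) there: 3:F, 5:F. ✗
3: successors {1}; ¬◇(¬p ∧ q) there: 1:T. ✓
4: successors {3}; ¬◇(¬p ∧ q) there: 3:F. ✗
5: successors {2, 4, 5}; ¬◇(¬p ∧ q) there: 2:F, 4:F, 5:F. ✗
6: successors {1}; ¬◇(¬p ∧ q) there: 1:T. ✓
Satisfying worlds: {1, 3, 6}.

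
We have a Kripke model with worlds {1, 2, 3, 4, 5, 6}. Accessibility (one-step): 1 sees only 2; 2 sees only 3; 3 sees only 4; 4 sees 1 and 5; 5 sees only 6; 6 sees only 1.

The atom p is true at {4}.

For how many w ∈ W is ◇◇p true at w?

1: successors {2}; ◇p there: 2:F. ✗
2: successors {3}; ◇p there: 3:T. ✓
3: successors {4}; ◇p there: 4:F. ✗
4: successors {1, 5}; ◇p there: 1:F, 5:F. ✗
5: successors {6}; ◇p there: 6:F. ✗
6: successors {1}; ◇p there: 1:F. ✗
Satisfying worlds: {2}.

1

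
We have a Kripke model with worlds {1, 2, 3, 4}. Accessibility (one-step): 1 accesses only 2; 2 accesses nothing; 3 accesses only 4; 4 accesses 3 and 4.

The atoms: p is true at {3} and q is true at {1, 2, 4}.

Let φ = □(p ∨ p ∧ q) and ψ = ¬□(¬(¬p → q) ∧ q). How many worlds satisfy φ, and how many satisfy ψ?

1 and 3

For □(p ∨ p ∧ q):
1: successors {2}; p ∨ p ∧ q there: 2:F. ✗
2: no successors, so □(p ∨ p ∧ q) holds vacuously. ✓
3: successors {4}; p ∨ p ∧ q there: 4:F. ✗
4: successors {3, 4}; p ∨ p ∧ q there: 3:T, 4:F. ✗
— 1 world.
For ¬□(¬(¬p → q) ∧ q):
1: □(¬(¬p → q) ∧ q) is F. ✓
2: □(¬(¬p → q) ∧ q) is T. ✗
3: □(¬(¬p → q) ∧ q) is F. ✓
4: □(¬(¬p → q) ∧ q) is F. ✓
— 3 worlds.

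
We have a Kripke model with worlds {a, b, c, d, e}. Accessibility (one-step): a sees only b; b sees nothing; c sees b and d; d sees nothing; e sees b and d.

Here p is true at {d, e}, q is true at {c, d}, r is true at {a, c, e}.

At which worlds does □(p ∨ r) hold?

a: successors {b}; p ∨ r there: b:F. ✗
b: no successors, so □(p ∨ r) holds vacuously. ✓
c: successors {b, d}; p ∨ r there: b:F, d:T. ✗
d: no successors, so □(p ∨ r) holds vacuously. ✓
e: successors {b, d}; p ∨ r there: b:F, d:T. ✗

{b, d}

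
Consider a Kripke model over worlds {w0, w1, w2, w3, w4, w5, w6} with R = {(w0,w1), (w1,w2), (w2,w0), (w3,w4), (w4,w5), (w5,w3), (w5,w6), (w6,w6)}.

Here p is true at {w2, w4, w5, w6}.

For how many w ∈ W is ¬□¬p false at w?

2

w0: □¬p is T. ✗
w1: □¬p is F. ✓
w2: □¬p is T. ✗
w3: □¬p is F. ✓
w4: □¬p is F. ✓
w5: □¬p is F. ✓
w6: □¬p is F. ✓
Satisfying worlds: {w1, w3, w4, w5, w6}.
So ¬□¬p fails at the other 2 worlds.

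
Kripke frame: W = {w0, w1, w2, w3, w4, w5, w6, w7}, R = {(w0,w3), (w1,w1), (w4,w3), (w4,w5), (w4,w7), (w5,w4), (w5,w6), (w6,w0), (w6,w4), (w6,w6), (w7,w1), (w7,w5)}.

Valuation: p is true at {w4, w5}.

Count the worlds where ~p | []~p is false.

2

w0: ~p is T, []~p is T. ✓
w1: ~p is T, []~p is T. ✓
w2: ~p is T, []~p is T. ✓
w3: ~p is T, []~p is T. ✓
w4: ~p is F, []~p is F. ✗
w5: ~p is F, []~p is F. ✗
w6: ~p is T, []~p is F. ✓
w7: ~p is T, []~p is F. ✓
Satisfying worlds: {w0, w1, w2, w3, w6, w7}.
So ~p | []~p fails at the other 2 worlds.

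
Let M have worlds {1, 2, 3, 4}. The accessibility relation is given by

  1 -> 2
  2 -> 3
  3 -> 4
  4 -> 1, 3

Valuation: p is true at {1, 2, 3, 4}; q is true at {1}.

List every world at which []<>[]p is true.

1: successors {2}; <>[]p there: 2:T. ✓
2: successors {3}; <>[]p there: 3:T. ✓
3: successors {4}; <>[]p there: 4:T. ✓
4: successors {1, 3}; <>[]p there: 1:T, 3:T. ✓

{1, 2, 3, 4}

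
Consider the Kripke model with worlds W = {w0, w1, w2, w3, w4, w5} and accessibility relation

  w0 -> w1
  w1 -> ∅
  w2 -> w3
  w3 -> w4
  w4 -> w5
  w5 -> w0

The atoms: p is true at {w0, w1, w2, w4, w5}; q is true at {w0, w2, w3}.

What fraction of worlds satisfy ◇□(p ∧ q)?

1/3

w0: successors {w1}; □(p ∧ q) there: w1:T. ✓
w1: no successors, so ◇□(p ∧ q) fails. ✗
w2: successors {w3}; □(p ∧ q) there: w3:F. ✗
w3: successors {w4}; □(p ∧ q) there: w4:F. ✗
w4: successors {w5}; □(p ∧ q) there: w5:T. ✓
w5: successors {w0}; □(p ∧ q) there: w0:F. ✗
That's 2 of 6 worlds, so 2/6 = 1/3.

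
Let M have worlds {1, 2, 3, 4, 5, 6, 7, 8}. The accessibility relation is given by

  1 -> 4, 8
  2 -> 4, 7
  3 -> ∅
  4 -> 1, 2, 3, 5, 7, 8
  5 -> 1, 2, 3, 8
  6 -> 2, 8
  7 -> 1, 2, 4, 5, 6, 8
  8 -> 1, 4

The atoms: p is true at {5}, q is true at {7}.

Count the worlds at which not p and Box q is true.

1

1: not p is T, Box q is F. ✗
2: not p is T, Box q is F. ✗
3: not p is T, Box q is T. ✓
4: not p is T, Box q is F. ✗
5: not p is F, Box q is F. ✗
6: not p is T, Box q is F. ✗
7: not p is T, Box q is F. ✗
8: not p is T, Box q is F. ✗
Satisfying worlds: {3}.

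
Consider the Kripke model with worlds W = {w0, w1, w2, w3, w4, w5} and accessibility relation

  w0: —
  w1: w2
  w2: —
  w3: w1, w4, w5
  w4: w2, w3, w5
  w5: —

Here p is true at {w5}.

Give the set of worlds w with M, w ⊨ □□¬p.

{w0, w1, w2, w5}

w0: no successors, so □□¬p holds vacuously. ✓
w1: successors {w2}; □¬p there: w2:T. ✓
w2: no successors, so □□¬p holds vacuously. ✓
w3: successors {w1, w4, w5}; □¬p there: w1:T, w4:F, w5:T. ✗
w4: successors {w2, w3, w5}; □¬p there: w2:T, w3:F, w5:T. ✗
w5: no successors, so □□¬p holds vacuously. ✓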